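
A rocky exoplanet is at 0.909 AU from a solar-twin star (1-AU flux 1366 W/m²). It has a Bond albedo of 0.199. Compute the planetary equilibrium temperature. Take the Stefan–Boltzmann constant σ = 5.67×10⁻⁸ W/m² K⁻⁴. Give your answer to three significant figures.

Irradiance scales as 1/d², so S = 1366 W/m² × (1/0.909)² = 1653 W/m².
The planet absorbs (1−α)S over its disc πR² and re-emits over 4πR², so the mean absorbed flux is (1−0.199)·1653/4 = 331.1 W/m².
Set σT⁴ = 331.1 → T = (331.1/σ)^(1/4) = 276.4 K.

276 K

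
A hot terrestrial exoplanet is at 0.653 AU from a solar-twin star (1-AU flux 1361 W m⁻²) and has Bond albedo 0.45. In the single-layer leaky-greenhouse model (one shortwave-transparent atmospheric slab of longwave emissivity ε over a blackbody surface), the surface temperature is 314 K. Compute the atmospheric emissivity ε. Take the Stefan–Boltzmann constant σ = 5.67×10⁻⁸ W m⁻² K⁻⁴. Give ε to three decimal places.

0.408

Irradiance scales as 1/d², so S = 1361 W m⁻² × (1/0.653)² = 3192 W m⁻².
First, T_e = [3192·(1−0.45)/(4σ)]^(1/4) = 296.6 K.
Inverting T_s⁴ = 2T_e⁴/(2−ε): (T_e/T_s)⁴ = 0.7962, so ε = 2(1 − 0.7962) = 0.4076.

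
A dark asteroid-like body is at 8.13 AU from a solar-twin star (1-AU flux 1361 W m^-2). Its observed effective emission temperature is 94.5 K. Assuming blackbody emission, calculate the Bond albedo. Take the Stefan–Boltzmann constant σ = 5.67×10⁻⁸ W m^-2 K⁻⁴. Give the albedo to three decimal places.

By the inverse-square law, S = 1361/8.13² = 20.59 W m^-2.
Rearranging the radiative balance, α = 1 − 4σT⁴/S.
4σT⁴ = 4·5.67×10⁻⁸·(94.5)⁴ = 18.09 W m^-2.
Hence α = 1 − 18.09/20.59 = 0.1216.

0.122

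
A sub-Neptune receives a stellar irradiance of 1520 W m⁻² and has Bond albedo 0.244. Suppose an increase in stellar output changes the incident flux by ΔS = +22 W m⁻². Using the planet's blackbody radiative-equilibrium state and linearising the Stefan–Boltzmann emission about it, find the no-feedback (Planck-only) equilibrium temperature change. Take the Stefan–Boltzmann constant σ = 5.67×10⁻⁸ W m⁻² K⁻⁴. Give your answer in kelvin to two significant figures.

0.97 K

Reference equilibrium: T_e = [S(1−α)/(4σ)]^(1/4) = 266.8 K.
ΔF = Δ[S(1−α)]/4 = (1−0.244)·+22/4 = 4.158 W m⁻².
The Planck feedback parameter is 4σT_e³ = 4.307 W m⁻²/K.
Hence the no-feedback warming is ΔF/(4σT_e³) = 0.965 K.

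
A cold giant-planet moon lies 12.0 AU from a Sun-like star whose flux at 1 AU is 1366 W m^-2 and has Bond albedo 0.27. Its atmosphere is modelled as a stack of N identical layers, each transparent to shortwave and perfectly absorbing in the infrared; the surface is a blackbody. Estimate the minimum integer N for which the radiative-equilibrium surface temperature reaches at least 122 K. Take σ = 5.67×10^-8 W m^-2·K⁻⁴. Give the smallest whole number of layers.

7

Flux at the orbit: S = 1366/(12.0)² = 9.486 W m^-2.
The effective emission temperature is T_e = [S(1−α)/(4σ)]^¼ = 74.33 K.
Since T_s⁴ = (N+1)T_e⁴, we need N ≥ (T_s/T_e)⁴ − 1 = 6.256.
So N ≥ 6.256; the smallest integer is N = 7.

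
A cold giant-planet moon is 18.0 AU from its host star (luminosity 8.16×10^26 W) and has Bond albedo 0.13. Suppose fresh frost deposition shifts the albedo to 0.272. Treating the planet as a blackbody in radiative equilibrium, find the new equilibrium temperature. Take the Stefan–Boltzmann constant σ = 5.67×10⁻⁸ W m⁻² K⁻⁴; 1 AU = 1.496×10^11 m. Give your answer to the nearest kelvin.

Orbital distance: d = 18.0 AU = 2.693×10^12 m.
Flux at the orbit: S = L/(4πd²) = 8.16×10^26/(4π·(2.69×10^12)²) = 8.955 W m⁻².
With the new albedo, S(1−α₂)/4 = 1.630 W m⁻², so T₂ = 73.22 K.

73 K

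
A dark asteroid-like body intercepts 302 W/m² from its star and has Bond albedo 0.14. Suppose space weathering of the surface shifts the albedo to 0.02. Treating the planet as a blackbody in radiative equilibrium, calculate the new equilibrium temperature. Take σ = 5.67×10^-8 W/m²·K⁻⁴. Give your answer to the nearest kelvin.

New equilibrium: T₂ = [(1−0.02)·302.0/(4σ)]^(1/4) = 190.1 K.

190 K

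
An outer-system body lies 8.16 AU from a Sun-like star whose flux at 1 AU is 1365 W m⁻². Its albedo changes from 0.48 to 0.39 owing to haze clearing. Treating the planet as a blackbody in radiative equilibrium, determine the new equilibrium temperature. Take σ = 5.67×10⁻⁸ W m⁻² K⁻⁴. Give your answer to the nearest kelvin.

By the inverse-square law, S = 1365/8.16² = 20.50 W m⁻².
New equilibrium: T₂ = [(1−0.39)·20.50/(4σ)]^(1/4) = 86.17 K.

86 kelvin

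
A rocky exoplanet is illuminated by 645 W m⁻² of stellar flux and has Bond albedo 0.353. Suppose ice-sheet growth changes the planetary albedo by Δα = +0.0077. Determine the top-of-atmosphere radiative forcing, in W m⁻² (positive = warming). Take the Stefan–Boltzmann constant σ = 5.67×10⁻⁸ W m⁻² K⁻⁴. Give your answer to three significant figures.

-1.24 W m⁻²

TOA radiative forcing: ΔF = −S·Δα/4 = −645.0·(+0.0077)/4 = -1.242 W m⁻².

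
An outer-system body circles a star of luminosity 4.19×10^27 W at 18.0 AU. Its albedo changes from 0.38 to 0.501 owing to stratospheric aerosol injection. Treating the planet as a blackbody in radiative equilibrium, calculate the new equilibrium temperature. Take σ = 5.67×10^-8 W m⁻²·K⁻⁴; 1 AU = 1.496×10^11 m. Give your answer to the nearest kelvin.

100 K

d = 18.0 × 1.496×10^11 m = 2.693×10^12 m.
S = L/(4πd²) = 45.98 W m⁻².
T₂ = [S(1−α₂)/(4σ)]^(1/4) = [45.98·0.499/(4σ)]^(1/4) = 100.3 K.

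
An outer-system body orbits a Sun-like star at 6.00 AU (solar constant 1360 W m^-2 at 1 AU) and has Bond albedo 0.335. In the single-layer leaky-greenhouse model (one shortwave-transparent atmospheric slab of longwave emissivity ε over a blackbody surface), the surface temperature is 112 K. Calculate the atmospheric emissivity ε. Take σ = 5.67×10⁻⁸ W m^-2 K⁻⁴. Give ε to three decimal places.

By the inverse-square law, S = 1360/6.00² = 37.78 W m^-2.
TOA balance gives T_e = 102.6 K.
Inverting T_s⁴ = 2T_e⁴/(2−ε): (T_e/T_s)⁴ = 0.7040, so ε = 2(1 − 0.7040) = 0.5921.

0.592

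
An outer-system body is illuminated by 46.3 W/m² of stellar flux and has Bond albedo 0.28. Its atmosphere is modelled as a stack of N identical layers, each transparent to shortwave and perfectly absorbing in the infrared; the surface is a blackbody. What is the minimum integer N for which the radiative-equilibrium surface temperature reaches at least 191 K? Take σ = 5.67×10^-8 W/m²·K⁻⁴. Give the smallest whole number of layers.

9

Top-of-atmosphere balance: σT_e⁴ = S(1−α)/4 = 8.334 W/m² → T_e = 110.1 K.
Since T_s⁴ = (N+1)T_e⁴, we need N ≥ (T_s/T_e)⁴ − 1 = 8.054.
Rounding up, N = 9.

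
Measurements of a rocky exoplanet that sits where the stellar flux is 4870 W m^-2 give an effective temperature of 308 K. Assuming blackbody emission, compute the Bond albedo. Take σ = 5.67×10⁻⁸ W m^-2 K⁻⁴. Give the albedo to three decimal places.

Energy balance: S(1−α)/4 = σT⁴, so 1−α = 4σT⁴/S.
4σT⁴ = 4·5.67×10⁻⁸·(308)⁴ = 2041 W m^-2.
1−α = 2041/4870 = 0.4191, so α = 0.5809.

0.581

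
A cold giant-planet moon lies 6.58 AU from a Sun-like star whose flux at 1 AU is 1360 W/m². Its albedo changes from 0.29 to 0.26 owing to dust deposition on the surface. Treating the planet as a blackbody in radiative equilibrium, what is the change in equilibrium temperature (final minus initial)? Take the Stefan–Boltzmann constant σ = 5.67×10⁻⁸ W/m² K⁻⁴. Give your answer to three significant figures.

1.04 kelvin

Irradiance scales as 1/d², so S = 1360 W/m² × (1/6.58)² = 31.41 W/m².
Before: T₁ = [31.41·0.71/(4σ)]^(1/4) = 99.58 K.
With α = 0.26, T₂ = 100.6 K.
ΔT = T₂ − T₁ = 1.036 K.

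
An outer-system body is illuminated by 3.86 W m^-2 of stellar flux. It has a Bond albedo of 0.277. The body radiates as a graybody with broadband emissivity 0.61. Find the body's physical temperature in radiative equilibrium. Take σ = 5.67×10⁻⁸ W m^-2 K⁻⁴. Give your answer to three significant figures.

67.0 K

Averaging over the sphere, the absorbed flux is S(1−α)/4 = 0.6977 W m^-2.
Radiative balance εσT⁴ = 0.6977 gives T = [0.6977/(0.61·σ)]^(1/4) = 67.02 K.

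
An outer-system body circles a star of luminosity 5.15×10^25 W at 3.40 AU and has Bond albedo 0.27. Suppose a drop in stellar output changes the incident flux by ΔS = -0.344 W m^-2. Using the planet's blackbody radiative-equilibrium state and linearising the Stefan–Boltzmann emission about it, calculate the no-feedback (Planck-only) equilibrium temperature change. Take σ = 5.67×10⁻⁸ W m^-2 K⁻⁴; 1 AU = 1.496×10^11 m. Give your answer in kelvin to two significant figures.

-0.46 K

Orbital distance: d = 3.40 AU = 5.086×10^11 m.
Flux at the orbit: S = L/(4πd²) = 5.15×10^25/(4π·(5.09×10^11)²) = 15.84 W m^-2.
The baseline emission temperature is T_e = 84.50 K.
Only a fraction (1−α) is absorbed and it's spread over 4πR², so ΔF = (1−α)ΔS/4 = -0.06278 W m^-2.
The Planck feedback parameter is 4σT_e³ = 0.1368 W m^-2/K.
So ΔT₀ = -0.06278/0.1368 = -0.459 K.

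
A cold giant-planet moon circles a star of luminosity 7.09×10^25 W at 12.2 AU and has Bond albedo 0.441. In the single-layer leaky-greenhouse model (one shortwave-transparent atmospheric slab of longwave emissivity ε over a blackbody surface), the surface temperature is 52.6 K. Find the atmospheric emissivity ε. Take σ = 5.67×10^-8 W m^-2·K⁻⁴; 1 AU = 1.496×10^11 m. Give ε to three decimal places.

Orbital distance: d = 12.2 AU = 1.825×10^12 m.
Spreading L over a sphere of radius d: S = 7.09×10^25/(4π·1.83×10^12²) = 1.694 W m^-2.
First, T_e = [1.694·(1−0.441)/(4σ)]^(1/4) = 45.20 K.
Since (2−ε)/2 = (T_e/T_s)⁴ = 0.5454, ε = 0.9093.

0.909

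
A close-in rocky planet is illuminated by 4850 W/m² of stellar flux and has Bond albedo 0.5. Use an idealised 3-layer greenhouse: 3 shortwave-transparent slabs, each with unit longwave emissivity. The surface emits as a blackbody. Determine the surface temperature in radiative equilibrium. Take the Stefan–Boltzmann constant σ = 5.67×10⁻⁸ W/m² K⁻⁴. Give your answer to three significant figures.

455 K

OLR = S(1−α)/4 = 606.2 W/m²; the top layer radiates at T_e = 321.6 K.
For an N-layer opaque stack, T_s⁴ = (N+1)T_e⁴, hence T_s = (4)^(1/4)×321.6 K = 454.8 K.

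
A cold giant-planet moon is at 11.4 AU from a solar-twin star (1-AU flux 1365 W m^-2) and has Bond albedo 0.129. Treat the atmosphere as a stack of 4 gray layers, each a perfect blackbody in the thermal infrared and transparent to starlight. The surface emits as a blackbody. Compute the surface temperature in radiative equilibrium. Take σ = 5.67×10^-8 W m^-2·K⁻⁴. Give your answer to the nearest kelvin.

119 K

Irradiance scales as 1/d², so S = 1365 W m^-2 × (1/11.4)² = 10.50 W m^-2.
The effective emission temperature is T_e = [S(1−α)/(4σ)]^¼ = 79.69 K.
Layer-by-layer balance gives σT_s⁴ = (N+1)σT_e⁴, so T_s = 5^¼·79.69 = 119.2 K.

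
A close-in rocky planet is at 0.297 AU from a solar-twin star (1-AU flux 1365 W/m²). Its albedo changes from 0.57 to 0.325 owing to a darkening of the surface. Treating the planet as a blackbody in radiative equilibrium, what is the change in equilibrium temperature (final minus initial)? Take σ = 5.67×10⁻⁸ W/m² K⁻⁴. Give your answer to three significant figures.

Flux at the orbit: S = 1365/(0.297)² = 15470 W/m².
Before: T₁ = [15470·0.43/(4σ)]^(1/4) = 413.9 K.
Final:   T₂ = [S(1−0.325)/(4σ)]^(1/4) = 463.3 K.
Change: 463.3 − 413.9 = 49.39 K.

49.4 K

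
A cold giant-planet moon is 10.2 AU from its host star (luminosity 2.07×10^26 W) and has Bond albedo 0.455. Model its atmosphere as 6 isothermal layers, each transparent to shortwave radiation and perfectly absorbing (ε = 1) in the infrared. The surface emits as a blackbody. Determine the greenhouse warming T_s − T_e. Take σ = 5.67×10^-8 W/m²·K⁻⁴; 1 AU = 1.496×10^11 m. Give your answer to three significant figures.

40.2 K

Orbital distance: d = 10.2 AU = 1.526×10^12 m.
S = L/(4πd²) = 7.075 W/m².
OLR = S(1−α)/4 = 0.9639 W/m²; the top layer radiates at T_e = 64.21 K.
Surface: T_s = (7)^¼·T_e = 104.4 K.
So the greenhouse effect raises the surface by 104.4 − 64.21 = 40.23 K.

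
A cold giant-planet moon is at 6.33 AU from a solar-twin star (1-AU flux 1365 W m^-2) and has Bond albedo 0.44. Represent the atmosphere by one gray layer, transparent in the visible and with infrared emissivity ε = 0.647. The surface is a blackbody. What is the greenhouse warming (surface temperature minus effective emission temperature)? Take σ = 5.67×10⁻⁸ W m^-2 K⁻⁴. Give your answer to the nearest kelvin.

Flux at the orbit: S = 1365/(6.33)² = 34.07 W m^-2.
At the top of the atmosphere, σT_e⁴ = S(1−α)/4 = 4.769 W m^-2, giving T_e = 95.77 K.
The surface balance (absorbed SW + ε·downward IR = σT_s⁴) with T_a⁴ = T_s⁴/2 reduces to T_s = T_e·[2/(2−ε)]^¼ = 105.6 K.
T_s − T_e = 105.6 − 95.77 = 9.829 K.

10 K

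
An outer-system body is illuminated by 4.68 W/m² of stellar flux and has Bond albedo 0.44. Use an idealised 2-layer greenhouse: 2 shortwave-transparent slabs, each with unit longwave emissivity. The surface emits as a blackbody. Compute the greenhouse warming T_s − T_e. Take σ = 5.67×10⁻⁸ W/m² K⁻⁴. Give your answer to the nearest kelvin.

18 K

Top-of-atmosphere balance: σT_e⁴ = S(1−α)/4 = 0.6552 W/m² → T_e = 58.30 K.
Surface: T_s = (3)^¼·T_e = 76.73 K.
So the greenhouse effect raises the surface by 76.73 − 58.30 = 18.43 K.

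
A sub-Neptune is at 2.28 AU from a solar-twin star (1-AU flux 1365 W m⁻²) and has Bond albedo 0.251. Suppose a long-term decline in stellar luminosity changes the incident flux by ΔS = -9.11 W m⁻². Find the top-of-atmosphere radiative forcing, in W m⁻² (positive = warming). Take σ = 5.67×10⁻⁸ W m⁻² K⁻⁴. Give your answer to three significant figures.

Flux at the orbit: S = 1365/(2.28)² = 262.6 W m⁻².
ΔF = Δ[S(1−α)]/4 = (1−0.251)·-9.11/4 = -1.706 W m⁻².

-1.71 W m⁻²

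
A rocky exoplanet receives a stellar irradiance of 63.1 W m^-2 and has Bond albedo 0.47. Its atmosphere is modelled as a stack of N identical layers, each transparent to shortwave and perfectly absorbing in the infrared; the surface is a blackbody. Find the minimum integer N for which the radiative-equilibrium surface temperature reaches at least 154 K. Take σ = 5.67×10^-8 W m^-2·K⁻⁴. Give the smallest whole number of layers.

OLR = S(1−α)/4 = 8.361 W m^-2; the top layer radiates at T_e = 110.2 K.
Need (N+1)T_e⁴ ≥ T_s⁴, i.e. N+1 ≥ (154/110.2)⁴ = 3.814.
Rounding up, N = 3.

3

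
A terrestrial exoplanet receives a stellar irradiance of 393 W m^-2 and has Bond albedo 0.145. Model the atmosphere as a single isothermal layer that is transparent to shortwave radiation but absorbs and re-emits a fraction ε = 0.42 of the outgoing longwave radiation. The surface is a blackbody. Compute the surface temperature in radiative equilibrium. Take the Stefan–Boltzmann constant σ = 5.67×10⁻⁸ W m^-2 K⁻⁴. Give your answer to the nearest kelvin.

208 K

The planet radiates to space at T_e = [S(1−α)/(4σ)]^(1/4) = 196.2 K.
For a single slab of emissivity ε, T_s⁴ = 2T_e⁴/(2−ε); thus T_s = 196.2·(1.266)^(1/4) = 208.1 K.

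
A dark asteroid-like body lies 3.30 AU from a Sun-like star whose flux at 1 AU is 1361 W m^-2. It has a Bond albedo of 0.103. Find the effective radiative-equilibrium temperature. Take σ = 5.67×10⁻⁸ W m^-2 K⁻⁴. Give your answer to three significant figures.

149 K

Flux at the orbit: S = 1361/(3.30)² = 125.0 W m^-2.
The planet absorbs (1−α)S over its disc πR² and re-emits over 4πR², so the mean absorbed flux is (1−0.103)·125.0/4 = 28.03 W m^-2.
Balancing against σT⁴: T = (28.03/5.67×10⁻⁸)^(1/4) = 149.1 K.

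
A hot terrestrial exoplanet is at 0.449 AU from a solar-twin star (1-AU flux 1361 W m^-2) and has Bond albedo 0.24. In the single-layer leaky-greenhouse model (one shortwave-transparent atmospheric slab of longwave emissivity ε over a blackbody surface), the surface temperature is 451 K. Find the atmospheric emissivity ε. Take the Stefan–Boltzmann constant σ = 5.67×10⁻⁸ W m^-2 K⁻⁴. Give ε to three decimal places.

Irradiance scales as 1/d², so S = 1361 W m^-2 × (1/0.449)² = 6751 W m^-2.
Effective temperature: T_e = [S(1−α)/(4σ)]^(1/4) = 387.8 K.
Inverting T_s⁴ = 2T_e⁴/(2−ε): (T_e/T_s)⁴ = 0.5468, so ε = 2(1 − 0.5468) = 0.9064.

0.906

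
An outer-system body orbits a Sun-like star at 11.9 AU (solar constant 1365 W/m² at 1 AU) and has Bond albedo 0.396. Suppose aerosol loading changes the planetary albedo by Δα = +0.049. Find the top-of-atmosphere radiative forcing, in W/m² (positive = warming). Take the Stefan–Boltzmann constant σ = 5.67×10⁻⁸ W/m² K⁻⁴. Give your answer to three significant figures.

Flux at the orbit: S = 1365/(11.9)² = 9.639 W/m².
ΔF = −(S/4)Δα = −(9.639/4)×(+0.049) = -0.1181 W/m².

-0.118 W/m²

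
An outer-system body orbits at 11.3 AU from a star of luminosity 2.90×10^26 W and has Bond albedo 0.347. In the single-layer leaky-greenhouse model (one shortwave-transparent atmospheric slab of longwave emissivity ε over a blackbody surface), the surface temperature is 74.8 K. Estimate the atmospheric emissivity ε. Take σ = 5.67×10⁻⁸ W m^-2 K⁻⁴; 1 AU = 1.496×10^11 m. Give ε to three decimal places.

Orbital distance: d = 11.3 AU = 1.690×10^12 m.
Spreading L over a sphere of radius d: S = 2.90×10^26/(4π·1.69×10^12²) = 8.075 W m^-2.
Effective temperature: T_e = [S(1−α)/(4σ)]^(1/4) = 69.44 K.
Inverting T_s⁴ = 2T_e⁴/(2−ε): (T_e/T_s)⁴ = 0.7427, so ε = 2(1 − 0.7427) = 0.5145.

0.515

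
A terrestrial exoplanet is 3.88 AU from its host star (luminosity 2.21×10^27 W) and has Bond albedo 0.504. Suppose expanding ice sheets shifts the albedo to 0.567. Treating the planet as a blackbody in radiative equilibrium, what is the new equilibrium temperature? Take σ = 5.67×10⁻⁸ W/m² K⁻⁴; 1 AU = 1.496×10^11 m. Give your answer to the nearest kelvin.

Orbital distance: d = 3.88 AU = 5.804×10^11 m.
Flux at the orbit: S = L/(4πd²) = 2.21×10^27/(4π·(5.80×10^11)²) = 522.0 W/m².
T₂ = [S(1−α₂)/(4σ)]^(1/4) = [522.0·0.433/(4σ)]^(1/4) = 177.7 K.

178 K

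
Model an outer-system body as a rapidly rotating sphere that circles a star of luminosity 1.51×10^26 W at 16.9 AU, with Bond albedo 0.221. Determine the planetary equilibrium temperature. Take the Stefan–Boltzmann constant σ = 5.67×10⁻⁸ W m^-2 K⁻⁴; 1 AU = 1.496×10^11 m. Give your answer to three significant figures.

50.4 kelvin

d = 16.9 × 1.496×10^11 m = 2.528×10^12 m.
S = L/(4πd²) = 1.880 W m^-2.
The planet absorbs (1−α)S over its disc πR² and re-emits over 4πR², so the mean absorbed flux is (1−0.221)·1.880/4 = 0.3661 W m^-2.
In equilibrium σT⁴ equals this, so T = 50.41 K.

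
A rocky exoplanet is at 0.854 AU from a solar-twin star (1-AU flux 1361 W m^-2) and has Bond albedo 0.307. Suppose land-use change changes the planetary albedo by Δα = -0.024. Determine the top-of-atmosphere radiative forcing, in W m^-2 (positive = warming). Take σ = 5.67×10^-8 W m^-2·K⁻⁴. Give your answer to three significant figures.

11.2 W m^-2

Irradiance scales as 1/d², so S = 1361 W m^-2 × (1/0.854)² = 1866 W m^-2.
TOA radiative forcing: ΔF = −S·Δα/4 = −1866·(-0.024)/4 = 11.20 W m^-2.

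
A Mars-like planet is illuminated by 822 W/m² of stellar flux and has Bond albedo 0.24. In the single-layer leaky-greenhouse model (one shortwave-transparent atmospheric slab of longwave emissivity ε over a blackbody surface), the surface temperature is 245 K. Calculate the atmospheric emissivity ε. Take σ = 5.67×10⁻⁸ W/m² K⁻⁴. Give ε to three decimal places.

0.471

TOA balance gives T_e = 229.1 K.
Inverting T_s⁴ = 2T_e⁴/(2−ε): (T_e/T_s)⁴ = 0.7645, so ε = 2(1 − 0.7645) = 0.4710.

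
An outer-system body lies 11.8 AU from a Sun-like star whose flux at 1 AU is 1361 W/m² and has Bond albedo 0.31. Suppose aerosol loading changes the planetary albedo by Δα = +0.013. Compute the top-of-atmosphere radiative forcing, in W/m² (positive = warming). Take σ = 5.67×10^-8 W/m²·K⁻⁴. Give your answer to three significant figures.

-0.0318 W/m²

Irradiance scales as 1/d², so S = 1361 W/m² × (1/11.8)² = 9.774 W/m².
The change in absorbed flux is Δ[S(1−α)/4] = −SΔα/4 = -0.03177 W/m².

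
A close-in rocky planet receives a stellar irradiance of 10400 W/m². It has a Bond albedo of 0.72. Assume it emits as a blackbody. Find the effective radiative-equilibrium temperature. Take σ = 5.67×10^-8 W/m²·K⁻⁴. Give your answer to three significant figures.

337 kelvin

Averaging over the sphere, the absorbed flux is S(1−α)/4 = 728.0 W/m².
Balancing against σT⁴: T = (728.0/5.67×10⁻⁸)^(1/4) = 336.6 K.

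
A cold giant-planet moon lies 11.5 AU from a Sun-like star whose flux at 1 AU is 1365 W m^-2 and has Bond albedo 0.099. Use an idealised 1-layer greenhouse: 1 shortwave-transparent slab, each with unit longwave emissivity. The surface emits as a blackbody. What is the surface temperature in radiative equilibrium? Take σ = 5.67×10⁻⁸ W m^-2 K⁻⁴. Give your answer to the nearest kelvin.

Irradiance scales as 1/d², so S = 1365 W m^-2 × (1/11.5)² = 10.32 W m^-2.
OLR = S(1−α)/4 = 2.325 W m^-2; the top layer radiates at T_e = 80.02 K.
For an N-layer opaque stack, T_s⁴ = (N+1)T_e⁴, hence T_s = (2)^(1/4)×80.02 K = 95.16 K.

95 K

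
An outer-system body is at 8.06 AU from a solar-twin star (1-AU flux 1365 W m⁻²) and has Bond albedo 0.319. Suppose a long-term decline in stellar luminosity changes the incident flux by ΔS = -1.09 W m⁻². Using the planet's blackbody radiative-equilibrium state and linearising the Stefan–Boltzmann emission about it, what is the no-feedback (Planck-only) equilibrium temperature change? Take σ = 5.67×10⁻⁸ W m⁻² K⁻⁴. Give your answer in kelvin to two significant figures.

-1.2 K

Flux at the orbit: S = 1365/(8.06)² = 21.01 W m⁻².
The baseline emission temperature is T_e = 89.12 K.
Only a fraction (1−α) is absorbed and it's spread over 4πR², so ΔF = (1−α)ΔS/4 = -0.1856 W m⁻².
Planck response: λ_P = 4σT_e³ = 4·5.67×10⁻⁸·(89.12)³ = 0.1606 W m⁻²/K.
Hence the no-feedback warming is ΔF/(4σT_e³) = -1.16 K.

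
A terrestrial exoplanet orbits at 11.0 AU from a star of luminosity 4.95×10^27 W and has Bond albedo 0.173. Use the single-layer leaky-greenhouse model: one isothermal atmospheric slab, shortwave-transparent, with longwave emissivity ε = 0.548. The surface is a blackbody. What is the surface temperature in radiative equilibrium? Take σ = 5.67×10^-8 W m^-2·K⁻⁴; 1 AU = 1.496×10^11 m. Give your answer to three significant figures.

164 K

Orbital distance: d = 11.0 AU = 1.646×10^12 m.
S = L/(4πd²) = 145.5 W m^-2.
The planet radiates to space at T_e = [S(1−α)/(4σ)]^(1/4) = 151.8 K.
Surface balance with a leaky layer gives σT_s⁴ = σT_e⁴·2/(2−ε), so T_s = T_e·[2/(2−0.548)]^(1/4) = 164.4 K.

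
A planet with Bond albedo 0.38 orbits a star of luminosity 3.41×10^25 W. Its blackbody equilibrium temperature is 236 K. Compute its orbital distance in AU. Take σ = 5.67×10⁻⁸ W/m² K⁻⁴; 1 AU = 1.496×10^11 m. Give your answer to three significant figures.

0.327 AU

Energy balance gives S = 4σT⁴/(1−α) = 1135 W/m².
Then d = [L/(4πS)]^(1/2) = 4.890×10^10 m, i.e. 0.3269 AU.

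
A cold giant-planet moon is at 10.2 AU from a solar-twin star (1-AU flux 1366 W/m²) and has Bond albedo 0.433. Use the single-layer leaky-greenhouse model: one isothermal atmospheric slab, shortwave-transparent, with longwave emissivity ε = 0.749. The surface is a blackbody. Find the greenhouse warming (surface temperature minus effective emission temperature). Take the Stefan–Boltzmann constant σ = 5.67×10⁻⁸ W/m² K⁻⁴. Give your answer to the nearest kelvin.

Flux at the orbit: S = 1366/(10.2)² = 13.13 W/m².
The planet radiates to space at T_e = [S(1−α)/(4σ)]^(1/4) = 75.69 K.
The surface balance (absorbed SW + ε·downward IR = σT_s⁴) with T_a⁴ = T_s⁴/2 reduces to T_s = T_e·[2/(2−ε)]^¼ = 85.11 K.
T_s − T_e = 85.11 − 75.69 = 9.420 K.

9 K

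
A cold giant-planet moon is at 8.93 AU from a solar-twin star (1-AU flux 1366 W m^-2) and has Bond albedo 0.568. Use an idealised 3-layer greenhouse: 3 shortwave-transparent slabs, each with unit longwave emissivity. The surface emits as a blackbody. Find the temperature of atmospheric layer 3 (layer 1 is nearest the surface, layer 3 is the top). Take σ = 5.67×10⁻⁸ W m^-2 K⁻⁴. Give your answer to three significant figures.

75.6 K

Irradiance scales as 1/d², so S = 1366 W m^-2 × (1/8.93)² = 17.13 W m^-2.
OLR = S(1−α)/4 = 1.850 W m^-2; the top layer radiates at T_e = 75.58 K.
Each opaque layer satisfies 2T_j⁴ = T_{j−1}⁴ + T_{j+1}⁴, giving T_k⁴ = (N+1−k)T_e⁴.
With k = 3: T_3 = (3+1−3)^¼·75.58 K = 75.58 K.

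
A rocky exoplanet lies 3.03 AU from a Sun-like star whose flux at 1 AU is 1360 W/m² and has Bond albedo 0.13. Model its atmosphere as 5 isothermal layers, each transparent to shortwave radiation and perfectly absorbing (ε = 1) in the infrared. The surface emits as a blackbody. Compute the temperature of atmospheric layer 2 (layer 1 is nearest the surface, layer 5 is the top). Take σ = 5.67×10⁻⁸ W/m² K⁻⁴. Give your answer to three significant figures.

Flux at the orbit: S = 1360/(3.03)² = 148.1 W/m².
Top-of-atmosphere balance: σT_e⁴ = S(1−α)/4 = 32.22 W/m² → T_e = 154.4 K.
Each opaque layer satisfies 2T_j⁴ = T_{j−1}⁴ + T_{j+1}⁴, giving T_k⁴ = (N+1−k)T_e⁴.
With k = 2: T_2 = (5+1−2)^¼·154.4 K = 218.3 K.

218 K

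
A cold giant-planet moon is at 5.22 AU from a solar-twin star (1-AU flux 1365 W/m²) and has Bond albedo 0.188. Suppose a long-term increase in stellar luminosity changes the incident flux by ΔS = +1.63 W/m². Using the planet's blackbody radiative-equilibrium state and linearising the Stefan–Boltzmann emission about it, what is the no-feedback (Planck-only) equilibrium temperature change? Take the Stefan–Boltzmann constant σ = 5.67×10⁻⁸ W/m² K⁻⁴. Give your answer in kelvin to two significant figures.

0.94 K

Irradiance scales as 1/d², so S = 1365 W/m² × (1/5.22)² = 50.09 W/m².
Reference equilibrium: T_e = [S(1−α)/(4σ)]^(1/4) = 115.7 K.
ΔF = Δ[S(1−α)]/4 = (1−0.188)·+1.63/4 = 0.3309 W/m².
The Planck feedback parameter is 4σT_e³ = 0.3515 W/m²/K.
ΔT₀ = ΔF/λ_P = 0.3309/0.3515 = 0.941 K.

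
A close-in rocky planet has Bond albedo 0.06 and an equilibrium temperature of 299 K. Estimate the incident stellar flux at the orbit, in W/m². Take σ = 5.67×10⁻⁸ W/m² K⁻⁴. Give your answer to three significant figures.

1930 W/m²

Invert the energy balance for S: S = 4σT⁴/(1−α).
σT⁴ = 5.67×10⁻⁸·(299)⁴ = 453.2 W/m².
S = 4·453.2/0.94 = 1928 W/m².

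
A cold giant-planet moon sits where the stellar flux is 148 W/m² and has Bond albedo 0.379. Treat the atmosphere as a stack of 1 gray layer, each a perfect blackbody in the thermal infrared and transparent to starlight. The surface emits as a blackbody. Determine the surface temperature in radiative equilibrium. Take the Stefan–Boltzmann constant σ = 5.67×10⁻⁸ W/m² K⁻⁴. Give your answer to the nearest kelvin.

OLR = S(1−α)/4 = 22.98 W/m²; the top layer radiates at T_e = 141.9 K.
Layer-by-layer balance gives σT_s⁴ = (N+1)σT_e⁴, so T_s = 2^¼·141.9 = 168.7 K.

169 K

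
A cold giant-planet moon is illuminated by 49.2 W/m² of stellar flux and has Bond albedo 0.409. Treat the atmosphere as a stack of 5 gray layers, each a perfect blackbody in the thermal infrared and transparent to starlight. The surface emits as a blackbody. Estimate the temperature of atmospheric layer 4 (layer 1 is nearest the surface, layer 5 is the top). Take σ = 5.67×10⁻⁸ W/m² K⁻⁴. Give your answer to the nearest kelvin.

OLR = S(1−α)/4 = 7.269 W/m²; the top layer radiates at T_e = 106.4 K.
The net upward flux σT_e⁴ is constant between every pair of levels, so T_k⁴ = (N+1−k)T_e⁴.
With k = 4: T_4 = (5+1−4)^¼·106.4 K = 126.5 K.

127 K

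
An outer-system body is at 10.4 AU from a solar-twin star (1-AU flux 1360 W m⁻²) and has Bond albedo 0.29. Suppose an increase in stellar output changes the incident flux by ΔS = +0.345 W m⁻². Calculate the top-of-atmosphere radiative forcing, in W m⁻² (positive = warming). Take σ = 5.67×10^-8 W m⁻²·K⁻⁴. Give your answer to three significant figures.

By the inverse-square law, S = 1360/10.4² = 12.57 W m⁻².
ΔF = Δ[S(1−α)]/4 = (1−0.29)·+0.345/4 = 0.06124 W m⁻².

0.0612 W m⁻²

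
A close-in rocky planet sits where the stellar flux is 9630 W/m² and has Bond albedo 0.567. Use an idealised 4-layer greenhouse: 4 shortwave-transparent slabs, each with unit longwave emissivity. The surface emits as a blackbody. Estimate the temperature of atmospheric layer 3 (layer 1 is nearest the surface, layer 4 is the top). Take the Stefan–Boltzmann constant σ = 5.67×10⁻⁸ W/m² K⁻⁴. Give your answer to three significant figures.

Top-of-atmosphere balance: σT_e⁴ = S(1−α)/4 = 1042 W/m² → T_e = 368.2 K.
In the N-layer model, layer k (counted from the surface) has T_k = (N+1−k)^(1/4)·T_e.
T_3 = (2)^(1/4)·368.2 = 437.9 K.

438 kelvin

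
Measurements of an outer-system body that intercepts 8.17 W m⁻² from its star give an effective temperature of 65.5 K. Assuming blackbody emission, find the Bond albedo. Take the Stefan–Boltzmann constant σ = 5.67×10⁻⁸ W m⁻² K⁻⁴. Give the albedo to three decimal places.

0.489

From σT⁴ = S(1−α)/4 we invert for α: 1−α = 4σT⁴/S.
4σT⁴ = 4·5.67×10⁻⁸·(65.5)⁴ = 4.175 W m⁻².
Hence α = 1 − 4.175/8.170 = 0.4890.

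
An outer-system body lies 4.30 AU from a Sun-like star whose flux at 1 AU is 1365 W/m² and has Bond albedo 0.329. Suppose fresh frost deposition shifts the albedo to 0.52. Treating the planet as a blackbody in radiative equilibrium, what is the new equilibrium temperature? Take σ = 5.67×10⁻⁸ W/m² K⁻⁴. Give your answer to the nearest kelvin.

112 kelvin

Flux at the orbit: S = 1365/(4.30)² = 73.82 W/m².
With the new albedo, S(1−α₂)/4 = 8.859 W/m², so T₂ = 111.8 K.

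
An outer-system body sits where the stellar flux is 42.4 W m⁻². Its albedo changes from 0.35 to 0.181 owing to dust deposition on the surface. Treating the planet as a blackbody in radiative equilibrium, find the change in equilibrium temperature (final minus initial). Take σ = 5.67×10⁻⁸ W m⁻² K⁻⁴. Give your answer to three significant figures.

Initial: T₁ = [S(1−0.35)/(4σ)]^(1/4) = 105.0 K.
After:  T₂ = [42.40·0.819/(4σ)]^(1/4) = 111.2 K.
Change: 111.2 − 105.0 = 6.245 K.

6.24 K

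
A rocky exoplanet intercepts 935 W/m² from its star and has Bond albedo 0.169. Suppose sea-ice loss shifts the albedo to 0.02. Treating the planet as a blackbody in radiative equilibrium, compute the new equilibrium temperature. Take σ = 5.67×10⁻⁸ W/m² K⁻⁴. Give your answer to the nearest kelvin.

252 K

T₂ = [S(1−α₂)/(4σ)]^(1/4) = [935.0·0.98/(4σ)]^(1/4) = 252.1 K.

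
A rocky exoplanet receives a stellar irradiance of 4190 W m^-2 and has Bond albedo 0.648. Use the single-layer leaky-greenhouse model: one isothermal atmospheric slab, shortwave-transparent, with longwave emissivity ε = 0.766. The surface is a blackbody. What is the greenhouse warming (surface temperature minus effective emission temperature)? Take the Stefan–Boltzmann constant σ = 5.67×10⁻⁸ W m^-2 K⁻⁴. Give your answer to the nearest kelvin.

Effective emission temperature (TOA balance): σT_e⁴ = S(1−α)/4 = 368.7 W m^-2 → T_e = 284.0 K.
Surface balance with a leaky layer gives σT_s⁴ = σT_e⁴·2/(2−ε), so T_s = T_e·[2/(2−0.766)]^(1/4) = 320.4 K.
T_s − T_e = 320.4 − 284.0 = 36.44 K.

36 K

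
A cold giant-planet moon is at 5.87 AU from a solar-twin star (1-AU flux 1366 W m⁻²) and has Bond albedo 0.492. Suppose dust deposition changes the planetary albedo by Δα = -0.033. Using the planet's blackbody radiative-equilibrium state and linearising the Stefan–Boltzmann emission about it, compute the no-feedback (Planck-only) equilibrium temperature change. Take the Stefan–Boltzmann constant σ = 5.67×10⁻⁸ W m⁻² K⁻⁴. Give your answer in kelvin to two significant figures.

By the inverse-square law, S = 1366/5.87² = 39.64 W m⁻².
Reference equilibrium: T_e = [S(1−α)/(4σ)]^(1/4) = 97.07 K.
TOA radiative forcing: ΔF = −S·Δα/4 = −39.64·(-0.033)/4 = 0.3271 W m⁻².
Linearising σT⁴ gives d(σT⁴)/dT = 4σT_e³ = 0.2075 W m⁻² per K.
So ΔT₀ = 0.3271/0.2075 = 1.58 K.

1.6 kelvin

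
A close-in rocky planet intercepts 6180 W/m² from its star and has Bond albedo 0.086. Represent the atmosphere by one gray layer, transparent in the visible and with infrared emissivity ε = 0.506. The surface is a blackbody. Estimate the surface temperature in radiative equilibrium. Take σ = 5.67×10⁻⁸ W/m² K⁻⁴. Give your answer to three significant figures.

The planet radiates to space at T_e = [S(1−α)/(4σ)]^(1/4) = 397.3 K.
The surface balance (absorbed SW + ε·downward IR = σT_s⁴) with T_a⁴ = T_s⁴/2 reduces to T_s = T_e·[2/(2−ε)]^¼ = 427.3 K.

427 K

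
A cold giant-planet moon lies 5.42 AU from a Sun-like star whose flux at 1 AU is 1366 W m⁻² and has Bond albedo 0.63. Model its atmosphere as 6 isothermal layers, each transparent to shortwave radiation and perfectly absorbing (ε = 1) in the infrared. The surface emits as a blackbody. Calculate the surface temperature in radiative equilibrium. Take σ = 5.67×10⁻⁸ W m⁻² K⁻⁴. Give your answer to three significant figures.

152 K

Irradiance scales as 1/d², so S = 1366 W m⁻² × (1/5.42)² = 46.50 W m⁻².
The effective emission temperature is T_e = [S(1−α)/(4σ)]^¼ = 93.33 K.
With N = 6 opaque layers, T_s = (N+1)^(1/4)·T_e = 7^(1/4)·93.33 = 151.8 K.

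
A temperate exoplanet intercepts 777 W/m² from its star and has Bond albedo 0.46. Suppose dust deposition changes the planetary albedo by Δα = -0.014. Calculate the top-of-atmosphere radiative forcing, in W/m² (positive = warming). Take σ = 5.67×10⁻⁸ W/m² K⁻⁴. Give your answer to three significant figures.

TOA radiative forcing: ΔF = −S·Δα/4 = −777.0·(-0.014)/4 = 2.720 W/m².

2.72 W/m²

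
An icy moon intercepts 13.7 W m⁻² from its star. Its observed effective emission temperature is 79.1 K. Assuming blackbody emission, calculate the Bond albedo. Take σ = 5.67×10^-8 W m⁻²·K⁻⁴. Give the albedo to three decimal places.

0.352

Energy balance: S(1−α)/4 = σT⁴, so 1−α = 4σT⁴/S.
4σT⁴ = 4·5.67×10⁻⁸·(79.1)⁴ = 8.879 W m⁻².
1−α = 8.879/13.70 = 0.6481, so α = 0.3519.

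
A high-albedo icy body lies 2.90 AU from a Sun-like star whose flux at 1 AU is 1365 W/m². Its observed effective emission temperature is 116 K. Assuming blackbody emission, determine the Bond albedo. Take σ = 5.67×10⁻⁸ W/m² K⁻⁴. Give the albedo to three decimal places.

Flux at the orbit: S = 1365/(2.90)² = 162.3 W/m².
Energy balance: S(1−α)/4 = σT⁴, so 1−α = 4σT⁴/S.
4σT⁴ = 4·5.67×10⁻⁸·(116)⁴ = 41.07 W/m².
Hence α = 1 − 41.07/162.3 = 0.7470.

0.747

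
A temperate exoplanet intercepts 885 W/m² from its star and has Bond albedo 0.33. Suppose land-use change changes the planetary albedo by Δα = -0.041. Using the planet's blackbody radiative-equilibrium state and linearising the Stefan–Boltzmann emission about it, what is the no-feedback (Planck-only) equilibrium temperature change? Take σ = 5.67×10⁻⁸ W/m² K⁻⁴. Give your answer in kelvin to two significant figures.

Reference equilibrium: T_e = [S(1−α)/(4σ)]^(1/4) = 226.1 K.
TOA radiative forcing: ΔF = −S·Δα/4 = −885.0·(-0.041)/4 = 9.071 W/m².
The Planck feedback parameter is 4σT_e³ = 2.622 W/m²/K.
So ΔT₀ = 9.071/2.622 = 3.46 K.

3.5 kelvin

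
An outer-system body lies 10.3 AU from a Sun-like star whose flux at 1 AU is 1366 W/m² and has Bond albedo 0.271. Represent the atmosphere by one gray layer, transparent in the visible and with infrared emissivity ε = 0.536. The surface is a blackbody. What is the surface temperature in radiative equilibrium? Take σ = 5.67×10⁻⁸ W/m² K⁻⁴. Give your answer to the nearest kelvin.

87 kelvin

Flux at the orbit: S = 1366/(10.3)² = 12.88 W/m².
The planet radiates to space at T_e = [S(1−α)/(4σ)]^(1/4) = 80.21 K.
Surface balance with a leaky layer gives σT_s⁴ = σT_e⁴·2/(2−ε), so T_s = T_e·[2/(2−0.536)]^(1/4) = 86.71 K.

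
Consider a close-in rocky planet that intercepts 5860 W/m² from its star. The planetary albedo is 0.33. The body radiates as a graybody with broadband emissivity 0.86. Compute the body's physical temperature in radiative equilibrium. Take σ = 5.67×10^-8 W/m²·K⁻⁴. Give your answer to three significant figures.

The planet absorbs (1−α)S over its disc πR² and re-emits over 4πR², so the mean absorbed flux is (1−0.33)·5860/4 = 981.5 W/m².
Equating to εσT⁴ with ε = 0.86: T = (981.5/0.86σ)^(1/4) = 376.7 K.

377 kelvin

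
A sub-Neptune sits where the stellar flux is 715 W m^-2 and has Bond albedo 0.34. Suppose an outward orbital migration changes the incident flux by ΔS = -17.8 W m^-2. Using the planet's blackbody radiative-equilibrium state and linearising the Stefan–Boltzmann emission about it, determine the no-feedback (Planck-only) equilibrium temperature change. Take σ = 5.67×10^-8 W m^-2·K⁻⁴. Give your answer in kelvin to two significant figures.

-1.3 kelvin

The baseline emission temperature is T_e = 213.6 K.
ΔF = Δ[S(1−α)]/4 = (1−0.34)·-17.8/4 = -2.937 W m^-2.
Linearising σT⁴ gives d(σT⁴)/dT = 4σT_e³ = 2.210 W m^-2 per K.
ΔT₀ = ΔF/λ_P = -2.937/2.210 = -1.33 K.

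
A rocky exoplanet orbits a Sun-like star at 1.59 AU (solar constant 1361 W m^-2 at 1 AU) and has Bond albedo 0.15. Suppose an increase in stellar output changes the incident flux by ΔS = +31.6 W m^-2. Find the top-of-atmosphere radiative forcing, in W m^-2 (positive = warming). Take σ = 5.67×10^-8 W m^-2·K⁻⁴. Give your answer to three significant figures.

Flux at the orbit: S = 1361/(1.59)² = 538.3 W m^-2.
ΔF = Δ[S(1−α)]/4 = (1−0.15)·+31.6/4 = 6.715 W m^-2.

6.71 W m^-2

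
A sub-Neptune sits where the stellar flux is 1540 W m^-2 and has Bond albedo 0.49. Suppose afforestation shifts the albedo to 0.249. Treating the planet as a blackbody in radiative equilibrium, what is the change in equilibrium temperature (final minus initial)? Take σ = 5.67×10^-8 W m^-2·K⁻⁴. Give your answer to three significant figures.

Initial: T₁ = [S(1−0.49)/(4σ)]^(1/4) = 242.6 K.
Final:   T₂ = [S(1−0.249)/(4σ)]^(1/4) = 267.2 K.
Change: 267.2 − 242.6 = 24.64 K.

24.6 kelvin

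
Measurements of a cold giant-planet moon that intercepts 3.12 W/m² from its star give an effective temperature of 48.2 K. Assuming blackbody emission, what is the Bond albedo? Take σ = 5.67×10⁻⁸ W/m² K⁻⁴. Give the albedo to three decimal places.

0.608

Energy balance: S(1−α)/4 = σT⁴, so 1−α = 4σT⁴/S.
σT⁴ = 0.3060 W/m², so 4σT⁴ = 1.224 W/m².
Hence α = 1 − 1.224/3.120 = 0.6076.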